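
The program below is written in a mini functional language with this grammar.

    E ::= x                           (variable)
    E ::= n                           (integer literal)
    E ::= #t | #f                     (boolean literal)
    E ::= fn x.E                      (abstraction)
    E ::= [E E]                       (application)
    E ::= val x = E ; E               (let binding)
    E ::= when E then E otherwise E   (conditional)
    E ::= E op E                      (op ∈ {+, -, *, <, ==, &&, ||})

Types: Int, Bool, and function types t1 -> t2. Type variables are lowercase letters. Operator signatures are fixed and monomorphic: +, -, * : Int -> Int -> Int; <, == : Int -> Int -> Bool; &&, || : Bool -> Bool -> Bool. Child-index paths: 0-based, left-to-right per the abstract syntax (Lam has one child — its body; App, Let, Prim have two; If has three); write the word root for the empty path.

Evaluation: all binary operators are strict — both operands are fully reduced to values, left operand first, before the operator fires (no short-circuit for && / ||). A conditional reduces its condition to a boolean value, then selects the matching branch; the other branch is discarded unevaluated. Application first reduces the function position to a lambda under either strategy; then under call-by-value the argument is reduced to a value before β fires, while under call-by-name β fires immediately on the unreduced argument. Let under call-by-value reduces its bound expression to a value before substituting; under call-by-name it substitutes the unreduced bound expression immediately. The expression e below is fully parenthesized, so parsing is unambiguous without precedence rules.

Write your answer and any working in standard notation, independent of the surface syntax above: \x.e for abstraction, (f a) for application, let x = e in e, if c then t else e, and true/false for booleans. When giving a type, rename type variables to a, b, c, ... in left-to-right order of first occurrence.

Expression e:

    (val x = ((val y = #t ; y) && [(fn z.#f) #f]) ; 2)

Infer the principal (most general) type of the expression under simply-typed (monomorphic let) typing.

Answer: Int

Working:
let y : Bool
y : Bool
  unify Bool ~ Bool
\z._ : a -> Bool
  unify a -> Bool ~ Bool -> b
  unify a ~ Bool
  unify Bool ~ b
_ _ : Bool
  unify Bool ~ Bool
let x : Bool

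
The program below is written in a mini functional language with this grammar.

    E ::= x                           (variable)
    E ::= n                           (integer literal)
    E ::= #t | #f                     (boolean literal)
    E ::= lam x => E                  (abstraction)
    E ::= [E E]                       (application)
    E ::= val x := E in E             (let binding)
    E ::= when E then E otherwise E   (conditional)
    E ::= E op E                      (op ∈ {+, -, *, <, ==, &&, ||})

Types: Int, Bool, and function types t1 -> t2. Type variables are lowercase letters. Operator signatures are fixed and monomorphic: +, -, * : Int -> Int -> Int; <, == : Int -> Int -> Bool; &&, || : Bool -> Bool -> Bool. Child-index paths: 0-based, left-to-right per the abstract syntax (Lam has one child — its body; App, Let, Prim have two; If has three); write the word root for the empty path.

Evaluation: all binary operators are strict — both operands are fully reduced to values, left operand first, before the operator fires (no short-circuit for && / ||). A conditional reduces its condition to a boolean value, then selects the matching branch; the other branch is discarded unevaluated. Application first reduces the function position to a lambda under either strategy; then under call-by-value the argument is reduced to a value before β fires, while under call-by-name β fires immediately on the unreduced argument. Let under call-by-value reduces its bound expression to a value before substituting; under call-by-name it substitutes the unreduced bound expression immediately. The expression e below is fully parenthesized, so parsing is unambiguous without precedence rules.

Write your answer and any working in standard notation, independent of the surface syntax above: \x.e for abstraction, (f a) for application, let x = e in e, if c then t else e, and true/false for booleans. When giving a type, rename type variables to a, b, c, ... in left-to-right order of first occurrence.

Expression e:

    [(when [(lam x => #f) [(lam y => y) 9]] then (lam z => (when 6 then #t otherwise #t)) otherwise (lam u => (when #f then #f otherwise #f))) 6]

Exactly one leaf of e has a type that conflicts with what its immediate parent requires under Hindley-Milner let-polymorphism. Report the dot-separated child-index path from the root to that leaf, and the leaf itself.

Answer: 0.1.0.0 : 6

Derivation:
\x._ : a -> Bool
y : b
\y._ : b -> b
  unify b -> b ~ Int -> c
  unify b ~ Int
  unify Int ~ c
_ _ : Int
  unify a -> Bool ~ Int -> d
  unify a ~ Int
  unify Bool ~ d
_ _ : Bool
  unify Bool ~ Bool
  unify Int ~ Bool
  FAIL: mismatch Int ~ Bool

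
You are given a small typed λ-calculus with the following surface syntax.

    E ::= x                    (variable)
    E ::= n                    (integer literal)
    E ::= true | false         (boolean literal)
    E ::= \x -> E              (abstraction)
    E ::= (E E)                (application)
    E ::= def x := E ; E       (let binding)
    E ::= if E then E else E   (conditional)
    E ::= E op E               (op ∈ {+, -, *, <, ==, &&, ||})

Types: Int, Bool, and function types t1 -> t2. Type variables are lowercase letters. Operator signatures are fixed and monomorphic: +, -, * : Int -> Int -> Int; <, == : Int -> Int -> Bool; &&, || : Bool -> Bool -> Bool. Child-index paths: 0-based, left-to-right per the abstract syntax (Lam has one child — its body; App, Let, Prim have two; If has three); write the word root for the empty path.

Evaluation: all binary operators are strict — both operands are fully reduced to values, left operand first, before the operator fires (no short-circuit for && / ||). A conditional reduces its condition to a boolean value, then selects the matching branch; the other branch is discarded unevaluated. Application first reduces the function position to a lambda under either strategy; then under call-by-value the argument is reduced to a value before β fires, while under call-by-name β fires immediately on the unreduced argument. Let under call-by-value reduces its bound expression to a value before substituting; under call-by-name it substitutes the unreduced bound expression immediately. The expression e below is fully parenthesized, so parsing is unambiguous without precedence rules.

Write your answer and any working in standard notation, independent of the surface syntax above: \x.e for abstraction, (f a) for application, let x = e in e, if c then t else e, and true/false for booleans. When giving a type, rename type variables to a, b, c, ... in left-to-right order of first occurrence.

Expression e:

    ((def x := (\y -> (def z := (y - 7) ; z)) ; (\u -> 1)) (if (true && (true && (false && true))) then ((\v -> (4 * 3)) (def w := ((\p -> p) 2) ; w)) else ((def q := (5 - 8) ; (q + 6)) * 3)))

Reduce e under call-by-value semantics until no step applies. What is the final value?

Answer: 1

Trace:
step 0: ((let x = (\y.(let z = (y - 7) in z)) in (\u.1)) (if (true && (true && (false && true))) then ((\v.(4 * 3)) (let w = ((\p.p) 2) in w)) else ((let q = (5 - 8) in (q + 6)) * 3)))
step 1: [let@0] ((\u.1) (if (true && (true && (false && true))) then ((\v.(4 * 3)) (let w = ((\p.p) 2) in w)) else ((let q = (5 - 8) in (q + 6)) * 3)))
step 2: [delta@1.0.1.1] ((\u.1) (if (true && (true && false)) then ((\v.(4 * 3)) (let w = ((\p.p) 2) in w)) else ((let q = (5 - 8) in (q + 6)) * 3)))
step 3: [delta@1.0.1] ((\u.1) (if (true && false) then ((\v.(4 * 3)) (let w = ((\p.p) 2) in w)) else ((let q = (5 - 8) in (q + 6)) * 3)))
step 4: [delta@1.0] ((\u.1) (if false then ((\v.(4 * 3)) (let w = ((\p.p) 2) in w)) else ((let q = (5 - 8) in (q + 6)) * 3)))
step 5: [if@1] ((\u.1) ((let q = (5 - 8) in (q + 6)) * 3))
step 6: [delta@1.0.0] ((\u.1) ((let q = -3 in (q + 6)) * 3))
step 7: [let@1.0] ((\u.1) ((-3 + 6) * 3))
step 8: [delta@1.0] ((\u.1) (3 * 3))
step 9: [delta@1] ((\u.1) 9)
step 10: [beta@root] 1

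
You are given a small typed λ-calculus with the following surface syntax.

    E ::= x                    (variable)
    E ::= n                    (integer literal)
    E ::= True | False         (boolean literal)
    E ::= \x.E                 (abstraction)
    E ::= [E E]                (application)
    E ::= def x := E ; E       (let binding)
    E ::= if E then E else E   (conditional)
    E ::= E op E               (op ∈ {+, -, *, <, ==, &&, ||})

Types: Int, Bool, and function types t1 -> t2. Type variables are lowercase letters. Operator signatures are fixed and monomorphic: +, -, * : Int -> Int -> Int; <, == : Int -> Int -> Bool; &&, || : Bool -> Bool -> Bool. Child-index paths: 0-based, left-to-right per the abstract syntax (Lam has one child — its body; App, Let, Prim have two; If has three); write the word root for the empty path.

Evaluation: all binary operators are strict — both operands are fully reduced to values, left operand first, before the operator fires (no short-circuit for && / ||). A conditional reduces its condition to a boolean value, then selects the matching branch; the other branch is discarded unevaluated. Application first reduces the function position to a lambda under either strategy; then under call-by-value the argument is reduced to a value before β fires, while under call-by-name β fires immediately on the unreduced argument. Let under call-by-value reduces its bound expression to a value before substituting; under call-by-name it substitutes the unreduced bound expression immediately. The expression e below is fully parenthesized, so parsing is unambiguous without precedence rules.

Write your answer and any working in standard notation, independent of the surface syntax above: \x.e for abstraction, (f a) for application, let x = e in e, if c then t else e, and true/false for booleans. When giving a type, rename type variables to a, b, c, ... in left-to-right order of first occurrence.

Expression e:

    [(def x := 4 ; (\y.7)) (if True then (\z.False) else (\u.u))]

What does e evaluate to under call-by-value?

Trace:
step 0: ((let x = 4 in (\y.7)) (if true then (\z.false) else (\u.u)))
step 1: [let@0] ((\y.7) (if true then (\z.false) else (\u.u)))
step 2: [if@1] ((\y.7) (\z.false))
step 3: [beta@root] 7

Answer: 7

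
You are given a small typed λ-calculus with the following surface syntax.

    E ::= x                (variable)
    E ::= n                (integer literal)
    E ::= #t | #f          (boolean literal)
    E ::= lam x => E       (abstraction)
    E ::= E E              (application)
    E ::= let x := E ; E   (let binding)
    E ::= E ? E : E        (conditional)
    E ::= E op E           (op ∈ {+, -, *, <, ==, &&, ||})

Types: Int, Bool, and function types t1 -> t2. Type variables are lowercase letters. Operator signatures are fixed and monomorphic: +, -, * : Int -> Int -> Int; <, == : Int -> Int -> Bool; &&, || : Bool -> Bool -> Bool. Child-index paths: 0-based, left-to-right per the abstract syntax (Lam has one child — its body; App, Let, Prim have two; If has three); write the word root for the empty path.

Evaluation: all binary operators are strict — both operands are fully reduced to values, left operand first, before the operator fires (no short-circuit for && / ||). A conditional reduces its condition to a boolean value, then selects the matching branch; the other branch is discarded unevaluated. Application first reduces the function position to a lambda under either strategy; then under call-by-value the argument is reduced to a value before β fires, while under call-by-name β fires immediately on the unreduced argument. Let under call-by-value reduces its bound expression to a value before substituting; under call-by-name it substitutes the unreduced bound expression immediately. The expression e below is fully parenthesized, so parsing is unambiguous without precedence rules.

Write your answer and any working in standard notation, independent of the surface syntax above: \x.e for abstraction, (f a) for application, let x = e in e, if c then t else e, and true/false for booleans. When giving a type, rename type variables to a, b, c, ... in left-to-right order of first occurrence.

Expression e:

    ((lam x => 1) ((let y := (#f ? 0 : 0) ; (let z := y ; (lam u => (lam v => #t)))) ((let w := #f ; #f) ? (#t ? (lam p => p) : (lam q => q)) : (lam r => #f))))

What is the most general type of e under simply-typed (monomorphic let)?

Trace:
\x._ : a -> Int
  unify Bool ~ Bool
  unify Int ~ Int
let y : Int
y : Int
let z : Int
\v._ : c -> Bool
\u._ : b -> c -> Bool
let w : Bool
  unify Bool ~ Bool
  unify Bool ~ Bool
p : d
\p._ : d -> d
q : e
\q._ : e -> e
  unify d -> d ~ e -> e
  unify d ~ e
  unify e ~ e
\r._ : f -> Bool
  unify e -> e ~ f -> Bool
  unify e ~ f
  unify f ~ Bool
  unify b -> c -> Bool ~ (Bool -> Bool) -> g
  unify b ~ Bool -> Bool
  unify c -> Bool ~ g
_ _ : c -> Bool
  unify a -> Int ~ (c -> Bool) -> h
  unify a ~ c -> Bool
  unify Int ~ h
_ _ : Int

Answer: Int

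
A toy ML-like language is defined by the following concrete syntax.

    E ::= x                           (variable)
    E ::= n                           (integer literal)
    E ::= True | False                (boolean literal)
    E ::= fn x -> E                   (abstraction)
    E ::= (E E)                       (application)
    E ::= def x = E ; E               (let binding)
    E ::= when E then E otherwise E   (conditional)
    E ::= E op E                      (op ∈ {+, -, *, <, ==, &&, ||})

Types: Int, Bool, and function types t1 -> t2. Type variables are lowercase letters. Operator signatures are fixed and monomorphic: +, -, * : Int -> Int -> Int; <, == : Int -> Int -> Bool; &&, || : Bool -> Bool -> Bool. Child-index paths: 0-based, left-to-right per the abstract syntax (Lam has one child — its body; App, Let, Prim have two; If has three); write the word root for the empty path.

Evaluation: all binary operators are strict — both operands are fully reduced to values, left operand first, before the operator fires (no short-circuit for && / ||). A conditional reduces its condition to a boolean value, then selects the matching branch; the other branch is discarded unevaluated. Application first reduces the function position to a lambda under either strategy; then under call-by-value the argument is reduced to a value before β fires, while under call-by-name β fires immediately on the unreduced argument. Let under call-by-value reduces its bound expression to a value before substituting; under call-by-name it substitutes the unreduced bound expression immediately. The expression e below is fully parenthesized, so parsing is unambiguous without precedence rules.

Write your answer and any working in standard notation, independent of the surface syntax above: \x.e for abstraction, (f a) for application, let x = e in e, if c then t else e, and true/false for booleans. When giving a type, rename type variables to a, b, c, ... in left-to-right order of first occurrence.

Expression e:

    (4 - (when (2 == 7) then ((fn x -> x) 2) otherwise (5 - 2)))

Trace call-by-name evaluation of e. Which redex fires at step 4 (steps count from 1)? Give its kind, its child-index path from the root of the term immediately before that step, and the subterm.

Answer: delta at root : (4 - 3)

Working:
step 0: (4 - (if (2 == 7) then ((\x.x) 2) else (5 - 2)))
step 1: [delta@1.0] (4 - (if false then ((\x.x) 2) else (5 - 2)))
step 2: [if@1] (4 - (5 - 2))
step 3: [delta@1] (4 - 3)
step 4: [delta@root] 1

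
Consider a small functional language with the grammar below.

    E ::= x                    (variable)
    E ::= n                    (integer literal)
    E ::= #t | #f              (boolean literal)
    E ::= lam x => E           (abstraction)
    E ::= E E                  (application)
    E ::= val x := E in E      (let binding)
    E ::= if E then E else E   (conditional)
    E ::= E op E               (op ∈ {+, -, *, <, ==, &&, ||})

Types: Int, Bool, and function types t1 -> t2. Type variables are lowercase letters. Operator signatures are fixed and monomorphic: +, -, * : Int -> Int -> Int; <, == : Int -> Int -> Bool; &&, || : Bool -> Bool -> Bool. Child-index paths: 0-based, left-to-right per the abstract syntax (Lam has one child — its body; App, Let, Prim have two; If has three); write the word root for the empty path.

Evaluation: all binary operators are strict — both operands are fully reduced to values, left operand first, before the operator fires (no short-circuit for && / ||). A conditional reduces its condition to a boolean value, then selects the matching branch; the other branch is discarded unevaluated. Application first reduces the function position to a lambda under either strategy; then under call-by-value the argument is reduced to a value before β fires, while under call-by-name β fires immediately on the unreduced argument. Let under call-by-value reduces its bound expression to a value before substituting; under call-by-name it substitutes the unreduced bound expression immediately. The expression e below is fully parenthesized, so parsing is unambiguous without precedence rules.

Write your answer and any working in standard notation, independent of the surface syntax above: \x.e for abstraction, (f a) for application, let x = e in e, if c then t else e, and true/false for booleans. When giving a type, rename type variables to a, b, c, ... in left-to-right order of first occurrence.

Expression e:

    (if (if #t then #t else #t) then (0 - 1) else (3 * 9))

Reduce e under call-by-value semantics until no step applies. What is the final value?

Derivation:
step 0: (if (if true then true else true) then (0 - 1) else (3 * 9))
step 1: [if@0] (if true then (0 - 1) else (3 * 9))
step 2: [if@root] (0 - 1)
step 3: [delta@root] -1

Answer: -1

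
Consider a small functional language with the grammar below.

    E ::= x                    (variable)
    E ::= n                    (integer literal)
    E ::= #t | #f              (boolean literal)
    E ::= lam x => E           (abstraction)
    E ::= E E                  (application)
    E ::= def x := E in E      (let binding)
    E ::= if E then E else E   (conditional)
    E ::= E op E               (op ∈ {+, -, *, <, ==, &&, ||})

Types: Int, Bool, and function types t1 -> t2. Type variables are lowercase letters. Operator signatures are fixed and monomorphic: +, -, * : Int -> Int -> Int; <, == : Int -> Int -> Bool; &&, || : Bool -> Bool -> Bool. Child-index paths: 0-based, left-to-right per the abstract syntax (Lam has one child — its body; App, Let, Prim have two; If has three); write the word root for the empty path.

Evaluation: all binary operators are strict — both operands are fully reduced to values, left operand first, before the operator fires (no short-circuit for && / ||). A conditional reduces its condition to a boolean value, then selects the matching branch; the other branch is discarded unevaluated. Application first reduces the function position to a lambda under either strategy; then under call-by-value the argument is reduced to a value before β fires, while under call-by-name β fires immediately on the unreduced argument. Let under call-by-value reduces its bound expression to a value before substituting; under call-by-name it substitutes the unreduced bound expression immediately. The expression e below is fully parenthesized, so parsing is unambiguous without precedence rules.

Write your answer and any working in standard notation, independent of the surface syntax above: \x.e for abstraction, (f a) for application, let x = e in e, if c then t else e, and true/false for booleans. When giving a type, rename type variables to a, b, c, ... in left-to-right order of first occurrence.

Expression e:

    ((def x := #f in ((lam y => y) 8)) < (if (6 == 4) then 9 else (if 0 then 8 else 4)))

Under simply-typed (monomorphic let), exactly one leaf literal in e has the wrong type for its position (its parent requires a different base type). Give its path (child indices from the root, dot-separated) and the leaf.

Derivation:
let x : Bool
y : a
\y._ : a -> a
  unify a -> a ~ Int -> b
  unify a ~ Int
  unify Int ~ b
_ _ : Int
  unify Int ~ Int
  unify Int ~ Int
  unify Int ~ Int
  unify Bool ~ Bool
  unify Int ~ Bool
  FAIL: mismatch Int ~ Bool

Answer: 1.2.0 : 0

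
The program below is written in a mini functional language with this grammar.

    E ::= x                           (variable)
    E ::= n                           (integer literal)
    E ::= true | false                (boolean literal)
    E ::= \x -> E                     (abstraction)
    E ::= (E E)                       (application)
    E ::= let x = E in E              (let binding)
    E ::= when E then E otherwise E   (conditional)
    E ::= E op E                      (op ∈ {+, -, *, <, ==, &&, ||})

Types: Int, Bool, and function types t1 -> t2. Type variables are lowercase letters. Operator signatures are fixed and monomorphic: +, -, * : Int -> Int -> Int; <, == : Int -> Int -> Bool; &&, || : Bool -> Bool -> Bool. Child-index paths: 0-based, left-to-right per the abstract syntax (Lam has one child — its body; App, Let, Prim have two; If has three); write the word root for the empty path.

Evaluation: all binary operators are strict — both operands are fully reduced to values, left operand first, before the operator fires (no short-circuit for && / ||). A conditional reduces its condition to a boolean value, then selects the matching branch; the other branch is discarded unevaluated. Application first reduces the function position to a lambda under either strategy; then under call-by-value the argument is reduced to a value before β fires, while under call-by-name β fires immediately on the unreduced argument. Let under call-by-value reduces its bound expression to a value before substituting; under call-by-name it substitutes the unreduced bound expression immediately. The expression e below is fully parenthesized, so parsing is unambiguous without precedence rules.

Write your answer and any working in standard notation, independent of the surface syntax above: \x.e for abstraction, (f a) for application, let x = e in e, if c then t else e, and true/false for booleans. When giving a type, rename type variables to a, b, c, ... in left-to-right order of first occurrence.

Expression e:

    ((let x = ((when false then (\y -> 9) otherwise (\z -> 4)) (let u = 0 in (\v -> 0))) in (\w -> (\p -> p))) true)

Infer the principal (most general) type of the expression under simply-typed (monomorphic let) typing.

Answer: a -> a

Working:
  unify Bool ~ Bool
\y._ : a -> Int
\z._ : b -> Int
  unify a -> Int ~ b -> Int
  unify a ~ b
  unify Int ~ Int
let u : Int
\v._ : c -> Int
  unify b -> Int ~ (c -> Int) -> d
  unify b ~ c -> Int
  unify Int ~ d
_ _ : Int
let x : Int
p : f
\p._ : f -> f
\w._ : e -> f -> f
  unify e -> f -> f ~ Bool -> g
  unify e ~ Bool
  unify f -> f ~ g
_ _ : f -> f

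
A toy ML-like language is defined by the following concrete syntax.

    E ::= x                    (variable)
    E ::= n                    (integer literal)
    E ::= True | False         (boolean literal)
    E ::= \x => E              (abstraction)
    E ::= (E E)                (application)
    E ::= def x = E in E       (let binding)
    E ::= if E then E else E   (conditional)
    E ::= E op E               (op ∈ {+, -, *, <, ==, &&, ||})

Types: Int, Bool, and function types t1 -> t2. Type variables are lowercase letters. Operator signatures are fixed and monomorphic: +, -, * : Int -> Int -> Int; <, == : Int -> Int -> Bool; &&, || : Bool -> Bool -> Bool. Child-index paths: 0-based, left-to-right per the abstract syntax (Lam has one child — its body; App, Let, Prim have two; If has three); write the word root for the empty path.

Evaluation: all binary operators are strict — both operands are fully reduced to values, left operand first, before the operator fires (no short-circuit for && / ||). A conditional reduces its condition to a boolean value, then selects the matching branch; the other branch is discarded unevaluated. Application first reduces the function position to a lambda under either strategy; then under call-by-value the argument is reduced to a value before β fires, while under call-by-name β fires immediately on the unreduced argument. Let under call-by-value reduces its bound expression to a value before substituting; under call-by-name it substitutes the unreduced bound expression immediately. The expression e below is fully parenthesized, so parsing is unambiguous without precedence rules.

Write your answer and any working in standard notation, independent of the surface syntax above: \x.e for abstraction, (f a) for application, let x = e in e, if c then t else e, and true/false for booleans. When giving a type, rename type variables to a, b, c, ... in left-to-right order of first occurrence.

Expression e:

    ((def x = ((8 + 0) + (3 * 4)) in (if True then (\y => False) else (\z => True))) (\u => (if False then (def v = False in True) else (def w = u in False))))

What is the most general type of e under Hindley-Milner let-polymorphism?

Working:
  unify Int ~ Int
  unify Int ~ Int
  unify Int ~ Int
  unify Int ~ Int
  unify Int ~ Int
  unify Int ~ Int
let x : Int
  unify Bool ~ Bool
\y._ : a -> Bool
\z._ : b -> Bool
  unify a -> Bool ~ b -> Bool
  unify a ~ b
  unify Bool ~ Bool
  unify Bool ~ Bool
let v : Bool
u : c
let w : c
  unify Bool ~ Bool
\u._ : c -> Bool
  unify b -> Bool ~ (c -> Bool) -> d
  unify b ~ c -> Bool
  unify Bool ~ d
_ _ : Bool

Answer: Bool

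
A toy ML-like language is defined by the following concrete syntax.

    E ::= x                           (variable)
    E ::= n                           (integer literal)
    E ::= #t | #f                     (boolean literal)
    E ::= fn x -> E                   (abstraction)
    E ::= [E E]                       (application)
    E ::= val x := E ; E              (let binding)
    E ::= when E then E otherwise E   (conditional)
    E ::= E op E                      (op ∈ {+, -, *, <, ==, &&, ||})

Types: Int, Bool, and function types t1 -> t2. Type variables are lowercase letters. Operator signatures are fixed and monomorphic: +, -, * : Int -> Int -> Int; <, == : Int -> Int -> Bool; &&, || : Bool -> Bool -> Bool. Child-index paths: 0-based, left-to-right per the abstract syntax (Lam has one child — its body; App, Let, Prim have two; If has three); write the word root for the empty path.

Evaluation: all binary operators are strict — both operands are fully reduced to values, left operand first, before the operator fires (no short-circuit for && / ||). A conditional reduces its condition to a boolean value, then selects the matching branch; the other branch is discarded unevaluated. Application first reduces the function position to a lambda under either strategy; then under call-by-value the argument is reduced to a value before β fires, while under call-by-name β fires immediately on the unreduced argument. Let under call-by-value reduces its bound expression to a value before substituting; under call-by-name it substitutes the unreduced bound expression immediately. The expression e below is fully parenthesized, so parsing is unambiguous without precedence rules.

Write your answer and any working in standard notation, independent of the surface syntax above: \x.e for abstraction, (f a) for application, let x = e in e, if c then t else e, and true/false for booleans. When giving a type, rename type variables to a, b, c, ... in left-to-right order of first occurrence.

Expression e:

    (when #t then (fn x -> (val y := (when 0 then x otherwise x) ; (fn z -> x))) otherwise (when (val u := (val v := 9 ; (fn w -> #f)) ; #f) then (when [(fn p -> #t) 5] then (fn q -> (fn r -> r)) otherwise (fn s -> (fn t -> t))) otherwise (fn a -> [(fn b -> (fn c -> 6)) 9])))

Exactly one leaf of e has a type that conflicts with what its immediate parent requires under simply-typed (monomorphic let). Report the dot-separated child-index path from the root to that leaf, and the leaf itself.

Derivation:
  unify Bool ~ Bool
  unify Int ~ Bool
  FAIL: mismatch Int ~ Bool

Answer: 1.0.0.0 : 0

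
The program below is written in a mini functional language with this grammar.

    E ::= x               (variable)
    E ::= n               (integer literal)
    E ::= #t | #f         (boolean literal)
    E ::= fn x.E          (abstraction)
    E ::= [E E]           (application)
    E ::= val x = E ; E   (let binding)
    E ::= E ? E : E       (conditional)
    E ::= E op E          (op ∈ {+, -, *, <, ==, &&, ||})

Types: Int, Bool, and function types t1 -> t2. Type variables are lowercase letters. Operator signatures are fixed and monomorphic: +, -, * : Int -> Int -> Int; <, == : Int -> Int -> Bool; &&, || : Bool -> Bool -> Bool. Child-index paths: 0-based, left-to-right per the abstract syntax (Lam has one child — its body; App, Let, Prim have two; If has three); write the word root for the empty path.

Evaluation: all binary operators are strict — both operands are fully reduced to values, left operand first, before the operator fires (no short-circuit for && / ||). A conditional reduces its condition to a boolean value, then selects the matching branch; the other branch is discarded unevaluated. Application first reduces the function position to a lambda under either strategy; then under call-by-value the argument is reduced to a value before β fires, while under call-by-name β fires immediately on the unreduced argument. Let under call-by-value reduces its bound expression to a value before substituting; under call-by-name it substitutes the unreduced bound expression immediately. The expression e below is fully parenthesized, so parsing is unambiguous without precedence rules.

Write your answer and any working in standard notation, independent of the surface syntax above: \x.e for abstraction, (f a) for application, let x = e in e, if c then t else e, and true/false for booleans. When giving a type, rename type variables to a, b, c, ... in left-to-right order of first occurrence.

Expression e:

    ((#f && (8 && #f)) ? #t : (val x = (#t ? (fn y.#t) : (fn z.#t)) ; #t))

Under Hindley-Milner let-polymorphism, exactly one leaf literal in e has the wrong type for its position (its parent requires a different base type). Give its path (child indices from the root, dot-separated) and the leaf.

Derivation:
  unify Bool ~ Bool
  unify Int ~ Bool
  FAIL: mismatch Int ~ Bool

Answer: 0.1.0 : 8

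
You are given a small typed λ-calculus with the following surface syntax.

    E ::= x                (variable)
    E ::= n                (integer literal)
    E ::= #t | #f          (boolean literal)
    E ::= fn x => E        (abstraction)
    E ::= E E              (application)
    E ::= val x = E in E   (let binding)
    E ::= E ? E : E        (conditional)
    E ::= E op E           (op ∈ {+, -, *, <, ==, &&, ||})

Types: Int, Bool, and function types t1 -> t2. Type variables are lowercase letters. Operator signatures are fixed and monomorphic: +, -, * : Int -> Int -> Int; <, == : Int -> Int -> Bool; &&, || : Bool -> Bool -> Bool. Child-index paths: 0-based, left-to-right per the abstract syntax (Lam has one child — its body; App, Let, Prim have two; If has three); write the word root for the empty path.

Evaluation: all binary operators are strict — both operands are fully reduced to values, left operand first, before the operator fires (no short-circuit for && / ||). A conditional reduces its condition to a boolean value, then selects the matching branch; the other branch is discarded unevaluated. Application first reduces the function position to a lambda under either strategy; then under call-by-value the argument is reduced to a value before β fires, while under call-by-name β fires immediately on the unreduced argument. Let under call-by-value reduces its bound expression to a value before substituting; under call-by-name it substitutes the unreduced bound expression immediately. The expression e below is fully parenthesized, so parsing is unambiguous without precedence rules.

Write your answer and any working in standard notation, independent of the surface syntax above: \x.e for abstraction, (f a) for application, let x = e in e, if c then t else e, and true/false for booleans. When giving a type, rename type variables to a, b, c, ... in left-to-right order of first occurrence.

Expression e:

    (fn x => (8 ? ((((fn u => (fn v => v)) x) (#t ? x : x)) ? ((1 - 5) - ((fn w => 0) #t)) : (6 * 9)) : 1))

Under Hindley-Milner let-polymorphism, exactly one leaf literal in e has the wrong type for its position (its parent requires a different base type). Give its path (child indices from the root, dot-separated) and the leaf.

Derivation:
  unify Int ~ Bool
  FAIL: mismatch Int ~ Bool

Answer: 0.0 : 8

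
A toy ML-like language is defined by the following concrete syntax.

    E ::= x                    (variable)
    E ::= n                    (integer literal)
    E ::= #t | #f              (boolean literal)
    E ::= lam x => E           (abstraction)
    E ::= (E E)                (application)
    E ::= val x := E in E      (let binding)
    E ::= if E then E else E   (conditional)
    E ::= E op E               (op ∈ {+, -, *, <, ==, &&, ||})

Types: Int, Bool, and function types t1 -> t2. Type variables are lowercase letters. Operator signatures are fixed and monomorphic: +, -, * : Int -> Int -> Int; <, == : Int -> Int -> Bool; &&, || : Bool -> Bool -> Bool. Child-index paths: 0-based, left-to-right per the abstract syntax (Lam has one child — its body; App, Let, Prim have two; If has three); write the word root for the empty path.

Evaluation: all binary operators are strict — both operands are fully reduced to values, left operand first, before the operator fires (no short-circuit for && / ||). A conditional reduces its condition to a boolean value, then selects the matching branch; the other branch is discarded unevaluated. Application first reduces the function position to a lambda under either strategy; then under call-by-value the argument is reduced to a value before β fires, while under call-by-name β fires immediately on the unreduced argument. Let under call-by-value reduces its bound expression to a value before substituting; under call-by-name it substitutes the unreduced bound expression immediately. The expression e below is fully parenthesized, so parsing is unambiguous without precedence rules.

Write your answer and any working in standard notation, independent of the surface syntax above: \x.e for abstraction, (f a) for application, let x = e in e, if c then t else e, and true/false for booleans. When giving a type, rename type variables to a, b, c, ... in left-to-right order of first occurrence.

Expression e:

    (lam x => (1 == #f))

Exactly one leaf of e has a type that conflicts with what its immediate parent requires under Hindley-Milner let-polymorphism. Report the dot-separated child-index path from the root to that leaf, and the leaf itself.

Answer: 0.1 : false

Trace:
  unify Int ~ Int
  unify Bool ~ Int
  FAIL: mismatch Bool ~ Int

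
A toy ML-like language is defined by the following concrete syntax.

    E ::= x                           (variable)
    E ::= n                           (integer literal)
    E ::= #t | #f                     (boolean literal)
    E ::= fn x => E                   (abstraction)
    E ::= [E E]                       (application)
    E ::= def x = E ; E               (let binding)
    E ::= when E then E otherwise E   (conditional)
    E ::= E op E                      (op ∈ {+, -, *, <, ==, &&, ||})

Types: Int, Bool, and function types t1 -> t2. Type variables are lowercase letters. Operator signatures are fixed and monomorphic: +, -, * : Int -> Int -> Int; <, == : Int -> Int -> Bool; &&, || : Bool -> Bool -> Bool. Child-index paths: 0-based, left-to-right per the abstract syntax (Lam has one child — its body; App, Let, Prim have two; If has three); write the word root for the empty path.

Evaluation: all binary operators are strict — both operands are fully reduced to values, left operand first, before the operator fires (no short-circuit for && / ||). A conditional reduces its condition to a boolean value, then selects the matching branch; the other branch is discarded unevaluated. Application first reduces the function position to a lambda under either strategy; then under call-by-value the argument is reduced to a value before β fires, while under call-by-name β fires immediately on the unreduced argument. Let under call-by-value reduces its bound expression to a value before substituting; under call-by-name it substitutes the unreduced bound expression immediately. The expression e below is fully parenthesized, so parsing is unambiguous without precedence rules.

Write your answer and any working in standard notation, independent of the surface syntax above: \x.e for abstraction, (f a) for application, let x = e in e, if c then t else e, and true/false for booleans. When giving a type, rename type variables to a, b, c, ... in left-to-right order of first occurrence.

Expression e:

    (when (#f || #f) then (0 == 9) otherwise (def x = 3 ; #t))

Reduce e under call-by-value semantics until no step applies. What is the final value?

Derivation:
step 0: (if (false || false) then (0 == 9) else (let x = 3 in true))
step 1: [delta@0] (if false then (0 == 9) else (let x = 3 in true))
step 2: [if@root] (let x = 3 in true)
step 3: [let@root] true

Answer: true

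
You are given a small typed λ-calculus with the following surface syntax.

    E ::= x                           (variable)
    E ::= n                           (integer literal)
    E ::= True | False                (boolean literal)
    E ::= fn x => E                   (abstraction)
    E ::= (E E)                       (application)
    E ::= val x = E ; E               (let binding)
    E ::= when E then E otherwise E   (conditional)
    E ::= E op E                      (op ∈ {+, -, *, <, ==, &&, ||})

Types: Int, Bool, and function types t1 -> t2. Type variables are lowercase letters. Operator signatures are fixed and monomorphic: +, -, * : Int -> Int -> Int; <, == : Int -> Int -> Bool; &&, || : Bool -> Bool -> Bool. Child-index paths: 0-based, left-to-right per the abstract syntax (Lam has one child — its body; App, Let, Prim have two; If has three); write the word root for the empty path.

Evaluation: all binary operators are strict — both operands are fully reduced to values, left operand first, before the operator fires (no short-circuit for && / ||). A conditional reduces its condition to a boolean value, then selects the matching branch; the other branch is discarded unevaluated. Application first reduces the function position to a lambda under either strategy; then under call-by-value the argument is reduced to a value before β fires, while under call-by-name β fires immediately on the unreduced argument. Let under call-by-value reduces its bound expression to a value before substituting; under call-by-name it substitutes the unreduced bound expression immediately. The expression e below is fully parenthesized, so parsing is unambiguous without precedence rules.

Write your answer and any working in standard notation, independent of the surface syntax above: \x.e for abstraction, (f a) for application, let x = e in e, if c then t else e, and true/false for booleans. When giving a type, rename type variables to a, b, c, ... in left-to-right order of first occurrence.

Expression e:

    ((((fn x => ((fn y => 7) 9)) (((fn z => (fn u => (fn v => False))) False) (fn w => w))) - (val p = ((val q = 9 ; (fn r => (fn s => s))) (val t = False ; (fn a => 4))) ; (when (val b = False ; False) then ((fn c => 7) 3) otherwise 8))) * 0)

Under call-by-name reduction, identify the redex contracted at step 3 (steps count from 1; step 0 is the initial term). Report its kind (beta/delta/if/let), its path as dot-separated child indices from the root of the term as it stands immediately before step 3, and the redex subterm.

Derivation:
step 0: ((((\x.((\y.7) 9)) (((\z.(\u.(\v.false))) false) (\w.w))) - (let p = ((let q = 9 in (\r.(\s.s))) (let t = false in (\a.4))) in (if (let b = false in false) then ((\c.7) 3) else 8))) * 0)
step 1: [beta@0.0] ((((\y.7) 9) - (let p = ((let q = 9 in (\r.(\s.s))) (let t = false in (\a.4))) in (if (let b = false in false) then ((\c.7) 3) else 8))) * 0)
step 2: [beta@0.0] ((7 - (let p = ((let q = 9 in (\r.(\s.s))) (let t = false in (\a.4))) in (if (let b = false in false) then ((\c.7) 3) else 8))) * 0)
step 3: [let@0.1] ((7 - (if (let b = false in false) then ((\c.7) 3) else 8)) * 0)

Answer: let at 0.1 : (let p = ((let q = 9 in (\r.(\s.s))) (let t = false in (\a.4))) in (if (let b = false in false) then ((\c.7) 3) else 8))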